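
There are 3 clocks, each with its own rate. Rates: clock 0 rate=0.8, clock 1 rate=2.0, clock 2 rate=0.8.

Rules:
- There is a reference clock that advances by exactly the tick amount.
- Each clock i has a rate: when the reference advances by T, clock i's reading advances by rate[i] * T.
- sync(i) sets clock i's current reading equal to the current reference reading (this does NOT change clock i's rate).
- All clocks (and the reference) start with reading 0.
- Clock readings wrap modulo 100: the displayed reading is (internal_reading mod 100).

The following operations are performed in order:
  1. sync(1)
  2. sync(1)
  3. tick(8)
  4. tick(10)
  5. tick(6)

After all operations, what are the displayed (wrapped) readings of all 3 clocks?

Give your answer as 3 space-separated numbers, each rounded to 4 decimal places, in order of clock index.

Answer: 19.2000 48.0000 19.2000

Derivation:
After op 1 sync(1): ref=0.0000 raw=[0.0000 0.0000 0.0000]
After op 2 sync(1): ref=0.0000 raw=[0.0000 0.0000 0.0000]
After op 3 tick(8): ref=8.0000 raw=[6.4000 16.0000 6.4000]
After op 4 tick(10): ref=18.0000 raw=[14.4000 36.0000 14.4000]
After op 5 tick(6): ref=24.0000 raw=[19.2000 48.0000 19.2000]
Wrap final raw readings (mod 100): 19.2000 mod 100 = 19.2000; 48.0000 mod 100 = 48.0000; 19.2000 mod 100 = 19.2000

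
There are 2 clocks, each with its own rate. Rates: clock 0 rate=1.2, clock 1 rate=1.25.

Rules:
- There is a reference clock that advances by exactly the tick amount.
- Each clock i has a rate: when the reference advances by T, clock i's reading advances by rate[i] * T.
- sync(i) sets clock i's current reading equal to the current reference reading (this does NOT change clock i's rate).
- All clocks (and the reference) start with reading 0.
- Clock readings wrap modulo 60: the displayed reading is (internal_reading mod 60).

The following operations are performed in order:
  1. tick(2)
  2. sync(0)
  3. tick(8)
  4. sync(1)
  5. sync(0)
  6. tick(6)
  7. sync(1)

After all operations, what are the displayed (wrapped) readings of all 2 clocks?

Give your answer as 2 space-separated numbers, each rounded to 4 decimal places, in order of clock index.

After op 1 tick(2): ref=2.0000 raw=[2.4000 2.5000]
After op 2 sync(0): ref=2.0000 raw=[2.0000 2.5000]
After op 3 tick(8): ref=10.0000 raw=[11.6000 12.5000]
After op 4 sync(1): ref=10.0000 raw=[11.6000 10.0000]
After op 5 sync(0): ref=10.0000 raw=[10.0000 10.0000]
After op 6 tick(6): ref=16.0000 raw=[17.2000 17.5000]
After op 7 sync(1): ref=16.0000 raw=[17.2000 16.0000]
Wrap final raw readings (mod 60): 17.2000 mod 60 = 17.2000; 16.0000 mod 60 = 16.0000

Answer: 17.2000 16.0000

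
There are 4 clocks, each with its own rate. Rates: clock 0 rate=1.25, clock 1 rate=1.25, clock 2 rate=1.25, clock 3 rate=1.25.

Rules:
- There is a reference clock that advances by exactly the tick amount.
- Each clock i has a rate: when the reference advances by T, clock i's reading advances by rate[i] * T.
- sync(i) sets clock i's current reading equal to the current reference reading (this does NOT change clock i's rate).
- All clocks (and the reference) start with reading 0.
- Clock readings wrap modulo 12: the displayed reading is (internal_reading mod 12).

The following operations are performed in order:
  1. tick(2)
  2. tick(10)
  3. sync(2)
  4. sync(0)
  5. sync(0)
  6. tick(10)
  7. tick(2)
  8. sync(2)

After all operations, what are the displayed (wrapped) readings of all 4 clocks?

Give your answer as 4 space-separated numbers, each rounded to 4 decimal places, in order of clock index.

Answer: 3.0000 6.0000 0.0000 6.0000

Derivation:
After op 1 tick(2): ref=2.0000 raw=[2.5000 2.5000 2.5000 2.5000]
After op 2 tick(10): ref=12.0000 raw=[15.0000 15.0000 15.0000 15.0000]
After op 3 sync(2): ref=12.0000 raw=[15.0000 15.0000 12.0000 15.0000]
After op 4 sync(0): ref=12.0000 raw=[12.0000 15.0000 12.0000 15.0000]
After op 5 sync(0): ref=12.0000 raw=[12.0000 15.0000 12.0000 15.0000]
After op 6 tick(10): ref=22.0000 raw=[24.5000 27.5000 24.5000 27.5000]
After op 7 tick(2): ref=24.0000 raw=[27.0000 30.0000 27.0000 30.0000]
After op 8 sync(2): ref=24.0000 raw=[27.0000 30.0000 24.0000 30.0000]
Wrap final raw readings (mod 12): 27.0000 mod 12 = 3.0000; 30.0000 mod 12 = 6.0000; 24.0000 mod 12 = 0.0000; 30.0000 mod 12 = 6.0000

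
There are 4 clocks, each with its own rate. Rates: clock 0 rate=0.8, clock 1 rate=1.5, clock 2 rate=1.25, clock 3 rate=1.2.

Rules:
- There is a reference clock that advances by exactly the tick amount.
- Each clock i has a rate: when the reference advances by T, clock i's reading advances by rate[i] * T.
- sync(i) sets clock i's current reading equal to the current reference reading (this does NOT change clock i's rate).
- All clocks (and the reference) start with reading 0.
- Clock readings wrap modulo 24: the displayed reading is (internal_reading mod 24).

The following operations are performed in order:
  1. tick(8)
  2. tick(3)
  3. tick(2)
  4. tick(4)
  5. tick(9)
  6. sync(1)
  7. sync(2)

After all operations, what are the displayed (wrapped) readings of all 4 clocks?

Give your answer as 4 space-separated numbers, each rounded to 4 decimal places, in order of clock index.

Answer: 20.8000 2.0000 2.0000 7.2000

Derivation:
After op 1 tick(8): ref=8.0000 raw=[6.4000 12.0000 10.0000 9.6000]
After op 2 tick(3): ref=11.0000 raw=[8.8000 16.5000 13.7500 13.2000]
After op 3 tick(2): ref=13.0000 raw=[10.4000 19.5000 16.2500 15.6000]
After op 4 tick(4): ref=17.0000 raw=[13.6000 25.5000 21.2500 20.4000]
After op 5 tick(9): ref=26.0000 raw=[20.8000 39.0000 32.5000 31.2000]
After op 6 sync(1): ref=26.0000 raw=[20.8000 26.0000 32.5000 31.2000]
After op 7 sync(2): ref=26.0000 raw=[20.8000 26.0000 26.0000 31.2000]
Wrap final raw readings (mod 24): 20.8000 mod 24 = 20.8000; 26.0000 mod 24 = 2.0000; 26.0000 mod 24 = 2.0000; 31.2000 mod 24 = 7.2000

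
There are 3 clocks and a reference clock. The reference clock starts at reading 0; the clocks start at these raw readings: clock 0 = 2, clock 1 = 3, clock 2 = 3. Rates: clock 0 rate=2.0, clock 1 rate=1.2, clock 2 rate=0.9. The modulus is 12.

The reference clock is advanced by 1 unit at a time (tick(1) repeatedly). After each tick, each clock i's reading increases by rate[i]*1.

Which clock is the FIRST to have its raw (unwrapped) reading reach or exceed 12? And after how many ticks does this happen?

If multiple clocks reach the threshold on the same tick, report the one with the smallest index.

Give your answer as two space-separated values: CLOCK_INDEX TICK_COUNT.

clock 0: start=2, rate=2.0, needs 12-2 = 10; ticks = ceil(10/2.0) = ceil(5.0000) = 5; reading at tick 5 = 2 + 2.0*5 = 12.0000
clock 1: start=3, rate=1.2, needs 12-3 = 9; ticks = ceil(9/1.2) = ceil(7.5000) = 8; reading at tick 8 = 3 + 1.2*8 = 12.6000
clock 2: start=3, rate=0.9, needs 12-3 = 9; ticks = ceil(9/0.9) = ceil(10.0000) = 10; reading at tick 10 = 3 + 0.9*10 = 12.0000
Minimum tick count = 5; winners = [0]; smallest index = 0

Answer: 0 5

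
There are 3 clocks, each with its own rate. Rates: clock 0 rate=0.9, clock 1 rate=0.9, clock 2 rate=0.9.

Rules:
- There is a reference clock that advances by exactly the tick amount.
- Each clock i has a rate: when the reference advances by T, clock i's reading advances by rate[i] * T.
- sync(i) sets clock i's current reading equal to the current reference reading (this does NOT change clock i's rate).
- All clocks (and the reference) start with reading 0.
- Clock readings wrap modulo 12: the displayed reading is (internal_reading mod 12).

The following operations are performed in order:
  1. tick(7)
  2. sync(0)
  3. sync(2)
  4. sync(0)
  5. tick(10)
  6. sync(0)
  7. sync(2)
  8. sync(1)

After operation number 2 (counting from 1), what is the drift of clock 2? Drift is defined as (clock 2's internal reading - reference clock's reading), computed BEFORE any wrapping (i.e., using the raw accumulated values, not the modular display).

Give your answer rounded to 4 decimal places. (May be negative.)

Answer: -0.7000

Derivation:
After op 1 tick(7): ref=7.0000 raw=[6.3000 6.3000 6.3000]
After op 2 sync(0): ref=7.0000 raw=[7.0000 6.3000 6.3000]
Drift of clock 2 after op 2: 6.3000 - 7.0000 = -0.7000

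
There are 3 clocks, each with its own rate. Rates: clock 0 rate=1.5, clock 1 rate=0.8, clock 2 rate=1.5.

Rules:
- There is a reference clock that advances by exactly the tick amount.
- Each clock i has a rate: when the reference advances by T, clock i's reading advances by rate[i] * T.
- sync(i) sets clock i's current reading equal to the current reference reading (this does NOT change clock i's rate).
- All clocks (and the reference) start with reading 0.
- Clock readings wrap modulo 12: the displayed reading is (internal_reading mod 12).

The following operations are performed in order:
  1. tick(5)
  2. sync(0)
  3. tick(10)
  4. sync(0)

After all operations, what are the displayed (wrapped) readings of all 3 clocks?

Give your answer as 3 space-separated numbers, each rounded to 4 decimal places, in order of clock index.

Answer: 3.0000 0.0000 10.5000

Derivation:
After op 1 tick(5): ref=5.0000 raw=[7.5000 4.0000 7.5000]
After op 2 sync(0): ref=5.0000 raw=[5.0000 4.0000 7.5000]
After op 3 tick(10): ref=15.0000 raw=[20.0000 12.0000 22.5000]
After op 4 sync(0): ref=15.0000 raw=[15.0000 12.0000 22.5000]
Wrap final raw readings (mod 12): 15.0000 mod 12 = 3.0000; 12.0000 mod 12 = 0.0000; 22.5000 mod 12 = 10.5000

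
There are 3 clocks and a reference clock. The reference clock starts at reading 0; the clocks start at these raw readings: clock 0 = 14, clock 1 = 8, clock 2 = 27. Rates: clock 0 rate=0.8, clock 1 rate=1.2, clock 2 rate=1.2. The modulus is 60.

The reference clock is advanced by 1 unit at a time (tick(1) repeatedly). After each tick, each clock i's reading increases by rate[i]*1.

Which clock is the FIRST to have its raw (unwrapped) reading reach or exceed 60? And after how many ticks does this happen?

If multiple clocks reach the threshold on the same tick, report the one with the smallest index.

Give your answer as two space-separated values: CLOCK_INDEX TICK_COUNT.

Answer: 2 28

Derivation:
clock 0: start=14, rate=0.8, needs 60-14 = 46; ticks = ceil(46/0.8) = ceil(57.5000) = 58; reading at tick 58 = 14 + 0.8*58 = 60.4000
clock 1: start=8, rate=1.2, needs 60-8 = 52; ticks = ceil(52/1.2) = ceil(43.3333) = 44; reading at tick 44 = 8 + 1.2*44 = 60.8000
clock 2: start=27, rate=1.2, needs 60-27 = 33; ticks = ceil(33/1.2) = ceil(27.5000) = 28; reading at tick 28 = 27 + 1.2*28 = 60.6000
Minimum tick count = 28; winners = [2]; smallest index = 2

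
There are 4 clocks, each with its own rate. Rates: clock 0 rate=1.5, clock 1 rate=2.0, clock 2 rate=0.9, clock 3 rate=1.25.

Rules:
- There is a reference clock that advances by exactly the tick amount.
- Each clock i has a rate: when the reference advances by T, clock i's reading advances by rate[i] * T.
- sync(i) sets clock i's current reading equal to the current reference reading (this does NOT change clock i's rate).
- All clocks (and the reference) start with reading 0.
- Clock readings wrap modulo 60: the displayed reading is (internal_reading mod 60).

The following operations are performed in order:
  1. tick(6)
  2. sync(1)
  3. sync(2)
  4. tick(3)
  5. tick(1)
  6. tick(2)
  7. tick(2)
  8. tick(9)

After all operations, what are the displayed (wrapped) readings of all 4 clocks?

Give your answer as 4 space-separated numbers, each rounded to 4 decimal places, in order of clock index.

Answer: 34.5000 40.0000 21.3000 28.7500

Derivation:
After op 1 tick(6): ref=6.0000 raw=[9.0000 12.0000 5.4000 7.5000]
After op 2 sync(1): ref=6.0000 raw=[9.0000 6.0000 5.4000 7.5000]
After op 3 sync(2): ref=6.0000 raw=[9.0000 6.0000 6.0000 7.5000]
After op 4 tick(3): ref=9.0000 raw=[13.5000 12.0000 8.7000 11.2500]
After op 5 tick(1): ref=10.0000 raw=[15.0000 14.0000 9.6000 12.5000]
After op 6 tick(2): ref=12.0000 raw=[18.0000 18.0000 11.4000 15.0000]
After op 7 tick(2): ref=14.0000 raw=[21.0000 22.0000 13.2000 17.5000]
After op 8 tick(9): ref=23.0000 raw=[34.5000 40.0000 21.3000 28.7500]
Wrap final raw readings (mod 60): 34.5000 mod 60 = 34.5000; 40.0000 mod 60 = 40.0000; 21.3000 mod 60 = 21.3000; 28.7500 mod 60 = 28.7500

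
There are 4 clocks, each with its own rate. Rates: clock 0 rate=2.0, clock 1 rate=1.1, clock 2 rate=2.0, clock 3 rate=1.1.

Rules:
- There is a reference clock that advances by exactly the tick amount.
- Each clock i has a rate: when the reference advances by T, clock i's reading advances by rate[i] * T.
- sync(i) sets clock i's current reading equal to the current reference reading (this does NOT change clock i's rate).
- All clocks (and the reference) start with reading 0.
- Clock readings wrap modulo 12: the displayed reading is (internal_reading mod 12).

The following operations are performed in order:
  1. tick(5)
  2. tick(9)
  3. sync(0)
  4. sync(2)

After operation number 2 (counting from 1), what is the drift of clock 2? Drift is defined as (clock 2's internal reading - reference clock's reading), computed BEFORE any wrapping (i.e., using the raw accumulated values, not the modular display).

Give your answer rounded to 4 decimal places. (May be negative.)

After op 1 tick(5): ref=5.0000 raw=[10.0000 5.5000 10.0000 5.5000]
After op 2 tick(9): ref=14.0000 raw=[28.0000 15.4000 28.0000 15.4000]
Drift of clock 2 after op 2: 28.0000 - 14.0000 = 14.0000

Answer: 14.0000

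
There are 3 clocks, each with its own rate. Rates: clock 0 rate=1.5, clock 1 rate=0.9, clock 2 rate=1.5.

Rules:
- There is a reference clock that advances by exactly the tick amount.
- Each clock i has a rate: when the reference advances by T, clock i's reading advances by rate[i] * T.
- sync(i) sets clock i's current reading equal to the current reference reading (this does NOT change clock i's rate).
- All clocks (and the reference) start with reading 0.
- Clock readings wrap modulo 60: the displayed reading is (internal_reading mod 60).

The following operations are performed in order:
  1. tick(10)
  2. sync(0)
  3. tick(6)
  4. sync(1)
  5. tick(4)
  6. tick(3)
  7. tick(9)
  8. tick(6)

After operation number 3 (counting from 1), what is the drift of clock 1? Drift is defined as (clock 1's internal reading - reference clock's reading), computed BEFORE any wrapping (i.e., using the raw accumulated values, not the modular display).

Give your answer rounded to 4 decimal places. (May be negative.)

After op 1 tick(10): ref=10.0000 raw=[15.0000 9.0000 15.0000]
After op 2 sync(0): ref=10.0000 raw=[10.0000 9.0000 15.0000]
After op 3 tick(6): ref=16.0000 raw=[19.0000 14.4000 24.0000]
Drift of clock 1 after op 3: 14.4000 - 16.0000 = -1.6000

Answer: -1.6000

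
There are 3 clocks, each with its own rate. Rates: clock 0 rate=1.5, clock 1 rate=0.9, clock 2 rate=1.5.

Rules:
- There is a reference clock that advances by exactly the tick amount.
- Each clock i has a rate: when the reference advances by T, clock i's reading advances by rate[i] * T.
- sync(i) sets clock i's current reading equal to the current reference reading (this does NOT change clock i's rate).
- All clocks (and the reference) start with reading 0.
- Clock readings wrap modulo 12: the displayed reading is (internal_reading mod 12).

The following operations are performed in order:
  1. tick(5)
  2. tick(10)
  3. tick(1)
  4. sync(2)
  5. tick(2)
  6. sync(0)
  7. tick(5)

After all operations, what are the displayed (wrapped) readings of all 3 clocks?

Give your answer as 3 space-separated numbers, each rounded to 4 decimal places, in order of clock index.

After op 1 tick(5): ref=5.0000 raw=[7.5000 4.5000 7.5000]
After op 2 tick(10): ref=15.0000 raw=[22.5000 13.5000 22.5000]
After op 3 tick(1): ref=16.0000 raw=[24.0000 14.4000 24.0000]
After op 4 sync(2): ref=16.0000 raw=[24.0000 14.4000 16.0000]
After op 5 tick(2): ref=18.0000 raw=[27.0000 16.2000 19.0000]
After op 6 sync(0): ref=18.0000 raw=[18.0000 16.2000 19.0000]
After op 7 tick(5): ref=23.0000 raw=[25.5000 20.7000 26.5000]
Wrap final raw readings (mod 12): 25.5000 mod 12 = 1.5000; 20.7000 mod 12 = 8.7000; 26.5000 mod 12 = 2.5000

Answer: 1.5000 8.7000 2.5000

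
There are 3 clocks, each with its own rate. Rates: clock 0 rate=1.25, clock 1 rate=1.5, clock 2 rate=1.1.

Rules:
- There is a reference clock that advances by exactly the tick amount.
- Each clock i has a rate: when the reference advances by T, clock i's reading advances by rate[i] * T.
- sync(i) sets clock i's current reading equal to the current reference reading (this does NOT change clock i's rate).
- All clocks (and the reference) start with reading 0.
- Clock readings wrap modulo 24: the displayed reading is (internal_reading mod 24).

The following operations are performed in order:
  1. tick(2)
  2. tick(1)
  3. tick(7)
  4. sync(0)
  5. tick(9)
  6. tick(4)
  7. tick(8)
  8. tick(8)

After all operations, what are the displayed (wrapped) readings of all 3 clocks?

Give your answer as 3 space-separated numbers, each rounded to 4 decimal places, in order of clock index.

Answer: 22.2500 10.5000 18.9000

Derivation:
After op 1 tick(2): ref=2.0000 raw=[2.5000 3.0000 2.2000]
After op 2 tick(1): ref=3.0000 raw=[3.7500 4.5000 3.3000]
After op 3 tick(7): ref=10.0000 raw=[12.5000 15.0000 11.0000]
After op 4 sync(0): ref=10.0000 raw=[10.0000 15.0000 11.0000]
After op 5 tick(9): ref=19.0000 raw=[21.2500 28.5000 20.9000]
After op 6 tick(4): ref=23.0000 raw=[26.2500 34.5000 25.3000]
After op 7 tick(8): ref=31.0000 raw=[36.2500 46.5000 34.1000]
After op 8 tick(8): ref=39.0000 raw=[46.2500 58.5000 42.9000]
Wrap final raw readings (mod 24): 46.2500 mod 24 = 22.2500; 58.5000 mod 24 = 10.5000; 42.9000 mod 24 = 18.9000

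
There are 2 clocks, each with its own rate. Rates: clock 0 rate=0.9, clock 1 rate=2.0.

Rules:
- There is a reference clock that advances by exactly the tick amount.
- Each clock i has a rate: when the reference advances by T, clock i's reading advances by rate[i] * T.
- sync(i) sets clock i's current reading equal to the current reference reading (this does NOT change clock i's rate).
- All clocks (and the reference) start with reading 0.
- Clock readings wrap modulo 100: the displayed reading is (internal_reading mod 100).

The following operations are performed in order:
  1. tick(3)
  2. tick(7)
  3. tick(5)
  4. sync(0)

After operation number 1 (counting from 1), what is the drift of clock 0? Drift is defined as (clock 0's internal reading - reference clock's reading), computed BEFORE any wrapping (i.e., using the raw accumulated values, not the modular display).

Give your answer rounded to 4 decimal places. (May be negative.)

After op 1 tick(3): ref=3.0000 raw=[2.7000 6.0000]
Drift of clock 0 after op 1: 2.7000 - 3.0000 = -0.3000

Answer: -0.3000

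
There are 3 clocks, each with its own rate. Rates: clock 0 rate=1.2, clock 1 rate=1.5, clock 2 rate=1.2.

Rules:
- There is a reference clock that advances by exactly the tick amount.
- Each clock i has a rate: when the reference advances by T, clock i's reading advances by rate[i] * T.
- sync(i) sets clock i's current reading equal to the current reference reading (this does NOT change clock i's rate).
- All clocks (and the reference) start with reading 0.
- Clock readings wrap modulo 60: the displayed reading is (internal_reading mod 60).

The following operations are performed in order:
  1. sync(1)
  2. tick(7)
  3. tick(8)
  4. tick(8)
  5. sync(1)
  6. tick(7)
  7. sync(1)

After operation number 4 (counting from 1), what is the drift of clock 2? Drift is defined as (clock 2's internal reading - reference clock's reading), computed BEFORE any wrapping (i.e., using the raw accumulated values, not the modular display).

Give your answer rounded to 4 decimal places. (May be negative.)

Answer: 4.6000

Derivation:
After op 1 sync(1): ref=0.0000 raw=[0.0000 0.0000 0.0000]
After op 2 tick(7): ref=7.0000 raw=[8.4000 10.5000 8.4000]
After op 3 tick(8): ref=15.0000 raw=[18.0000 22.5000 18.0000]
After op 4 tick(8): ref=23.0000 raw=[27.6000 34.5000 27.6000]
Drift of clock 2 after op 4: 27.6000 - 23.0000 = 4.6000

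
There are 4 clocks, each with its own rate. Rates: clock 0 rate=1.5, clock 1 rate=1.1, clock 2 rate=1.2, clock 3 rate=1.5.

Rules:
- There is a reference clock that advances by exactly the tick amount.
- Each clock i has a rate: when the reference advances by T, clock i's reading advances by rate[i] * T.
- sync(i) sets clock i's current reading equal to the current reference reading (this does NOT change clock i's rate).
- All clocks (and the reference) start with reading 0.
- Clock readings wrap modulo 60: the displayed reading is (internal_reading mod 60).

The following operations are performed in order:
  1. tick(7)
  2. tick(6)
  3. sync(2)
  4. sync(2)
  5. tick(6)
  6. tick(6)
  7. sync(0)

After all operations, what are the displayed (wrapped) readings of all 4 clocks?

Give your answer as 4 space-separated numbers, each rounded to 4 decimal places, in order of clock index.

Answer: 25.0000 27.5000 27.4000 37.5000

Derivation:
After op 1 tick(7): ref=7.0000 raw=[10.5000 7.7000 8.4000 10.5000]
After op 2 tick(6): ref=13.0000 raw=[19.5000 14.3000 15.6000 19.5000]
After op 3 sync(2): ref=13.0000 raw=[19.5000 14.3000 13.0000 19.5000]
After op 4 sync(2): ref=13.0000 raw=[19.5000 14.3000 13.0000 19.5000]
After op 5 tick(6): ref=19.0000 raw=[28.5000 20.9000 20.2000 28.5000]
After op 6 tick(6): ref=25.0000 raw=[37.5000 27.5000 27.4000 37.5000]
After op 7 sync(0): ref=25.0000 raw=[25.0000 27.5000 27.4000 37.5000]
Wrap final raw readings (mod 60): 25.0000 mod 60 = 25.0000; 27.5000 mod 60 = 27.5000; 27.4000 mod 60 = 27.4000; 37.5000 mod 60 = 37.5000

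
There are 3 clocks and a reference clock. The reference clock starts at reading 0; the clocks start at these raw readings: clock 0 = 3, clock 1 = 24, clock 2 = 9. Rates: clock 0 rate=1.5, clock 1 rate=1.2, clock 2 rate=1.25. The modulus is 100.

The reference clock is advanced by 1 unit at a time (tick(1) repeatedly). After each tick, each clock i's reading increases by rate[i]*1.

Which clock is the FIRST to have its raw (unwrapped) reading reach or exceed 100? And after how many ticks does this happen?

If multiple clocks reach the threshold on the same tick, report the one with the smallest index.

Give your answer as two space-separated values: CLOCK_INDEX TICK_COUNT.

Answer: 1 64

Derivation:
clock 0: start=3, rate=1.5, needs 100-3 = 97; ticks = ceil(97/1.5) = ceil(64.6667) = 65; reading at tick 65 = 3 + 1.5*65 = 100.5000
clock 1: start=24, rate=1.2, needs 100-24 = 76; ticks = ceil(76/1.2) = ceil(63.3333) = 64; reading at tick 64 = 24 + 1.2*64 = 100.8000
clock 2: start=9, rate=1.25, needs 100-9 = 91; ticks = ceil(91/1.25) = ceil(72.8000) = 73; reading at tick 73 = 9 + 1.25*73 = 100.2500
Minimum tick count = 64; winners = [1]; smallest index = 1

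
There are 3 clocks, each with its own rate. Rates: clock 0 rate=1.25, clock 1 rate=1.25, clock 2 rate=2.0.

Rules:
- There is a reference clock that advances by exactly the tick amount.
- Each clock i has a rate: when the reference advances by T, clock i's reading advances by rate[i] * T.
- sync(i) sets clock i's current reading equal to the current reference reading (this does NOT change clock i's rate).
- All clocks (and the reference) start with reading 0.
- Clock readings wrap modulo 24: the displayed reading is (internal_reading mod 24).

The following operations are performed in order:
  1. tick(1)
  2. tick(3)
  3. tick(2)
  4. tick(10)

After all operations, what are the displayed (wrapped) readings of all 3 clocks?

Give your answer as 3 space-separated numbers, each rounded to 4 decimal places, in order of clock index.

Answer: 20.0000 20.0000 8.0000

Derivation:
After op 1 tick(1): ref=1.0000 raw=[1.2500 1.2500 2.0000]
After op 2 tick(3): ref=4.0000 raw=[5.0000 5.0000 8.0000]
After op 3 tick(2): ref=6.0000 raw=[7.5000 7.5000 12.0000]
After op 4 tick(10): ref=16.0000 raw=[20.0000 20.0000 32.0000]
Wrap final raw readings (mod 24): 20.0000 mod 24 = 20.0000; 20.0000 mod 24 = 20.0000; 32.0000 mod 24 = 8.0000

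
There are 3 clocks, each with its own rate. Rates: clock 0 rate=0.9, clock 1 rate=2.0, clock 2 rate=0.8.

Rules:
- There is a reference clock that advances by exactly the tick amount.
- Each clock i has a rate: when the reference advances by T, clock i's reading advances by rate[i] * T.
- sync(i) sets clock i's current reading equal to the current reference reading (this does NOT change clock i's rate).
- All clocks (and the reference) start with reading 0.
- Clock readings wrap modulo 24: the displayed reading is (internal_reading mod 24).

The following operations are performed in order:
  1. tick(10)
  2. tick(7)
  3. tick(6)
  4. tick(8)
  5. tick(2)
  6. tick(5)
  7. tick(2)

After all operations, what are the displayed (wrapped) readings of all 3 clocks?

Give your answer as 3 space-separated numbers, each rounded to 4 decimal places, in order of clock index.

After op 1 tick(10): ref=10.0000 raw=[9.0000 20.0000 8.0000]
After op 2 tick(7): ref=17.0000 raw=[15.3000 34.0000 13.6000]
After op 3 tick(6): ref=23.0000 raw=[20.7000 46.0000 18.4000]
After op 4 tick(8): ref=31.0000 raw=[27.9000 62.0000 24.8000]
After op 5 tick(2): ref=33.0000 raw=[29.7000 66.0000 26.4000]
After op 6 tick(5): ref=38.0000 raw=[34.2000 76.0000 30.4000]
After op 7 tick(2): ref=40.0000 raw=[36.0000 80.0000 32.0000]
Wrap final raw readings (mod 24): 36.0000 mod 24 = 12.0000; 80.0000 mod 24 = 8.0000; 32.0000 mod 24 = 8.0000

Answer: 12.0000 8.0000 8.0000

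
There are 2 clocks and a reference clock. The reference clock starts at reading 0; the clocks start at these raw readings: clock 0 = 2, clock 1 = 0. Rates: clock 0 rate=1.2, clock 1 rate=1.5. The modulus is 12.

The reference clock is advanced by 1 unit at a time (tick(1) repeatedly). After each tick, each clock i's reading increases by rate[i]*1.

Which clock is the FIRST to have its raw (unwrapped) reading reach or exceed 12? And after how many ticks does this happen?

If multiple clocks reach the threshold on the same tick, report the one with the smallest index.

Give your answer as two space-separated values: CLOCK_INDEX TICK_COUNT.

clock 0: start=2, rate=1.2, needs 12-2 = 10; ticks = ceil(10/1.2) = ceil(8.3333) = 9; reading at tick 9 = 2 + 1.2*9 = 12.8000
clock 1: start=0, rate=1.5, needs 12-0 = 12; ticks = ceil(12/1.5) = ceil(8.0000) = 8; reading at tick 8 = 0 + 1.5*8 = 12.0000
Minimum tick count = 8; winners = [1]; smallest index = 1

Answer: 1 8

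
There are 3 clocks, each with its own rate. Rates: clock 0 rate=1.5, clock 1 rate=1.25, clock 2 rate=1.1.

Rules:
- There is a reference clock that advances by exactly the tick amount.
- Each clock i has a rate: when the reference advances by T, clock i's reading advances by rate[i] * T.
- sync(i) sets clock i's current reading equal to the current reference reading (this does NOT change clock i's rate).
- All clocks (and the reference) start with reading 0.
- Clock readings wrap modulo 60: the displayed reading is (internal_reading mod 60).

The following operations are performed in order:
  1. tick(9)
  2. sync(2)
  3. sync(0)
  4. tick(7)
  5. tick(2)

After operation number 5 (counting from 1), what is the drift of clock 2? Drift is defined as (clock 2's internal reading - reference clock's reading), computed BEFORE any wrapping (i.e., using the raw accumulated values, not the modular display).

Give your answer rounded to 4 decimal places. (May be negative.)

Answer: 0.9000

Derivation:
After op 1 tick(9): ref=9.0000 raw=[13.5000 11.2500 9.9000]
After op 2 sync(2): ref=9.0000 raw=[13.5000 11.2500 9.0000]
After op 3 sync(0): ref=9.0000 raw=[9.0000 11.2500 9.0000]
After op 4 tick(7): ref=16.0000 raw=[19.5000 20.0000 16.7000]
After op 5 tick(2): ref=18.0000 raw=[22.5000 22.5000 18.9000]
Drift of clock 2 after op 5: 18.9000 - 18.0000 = 0.9000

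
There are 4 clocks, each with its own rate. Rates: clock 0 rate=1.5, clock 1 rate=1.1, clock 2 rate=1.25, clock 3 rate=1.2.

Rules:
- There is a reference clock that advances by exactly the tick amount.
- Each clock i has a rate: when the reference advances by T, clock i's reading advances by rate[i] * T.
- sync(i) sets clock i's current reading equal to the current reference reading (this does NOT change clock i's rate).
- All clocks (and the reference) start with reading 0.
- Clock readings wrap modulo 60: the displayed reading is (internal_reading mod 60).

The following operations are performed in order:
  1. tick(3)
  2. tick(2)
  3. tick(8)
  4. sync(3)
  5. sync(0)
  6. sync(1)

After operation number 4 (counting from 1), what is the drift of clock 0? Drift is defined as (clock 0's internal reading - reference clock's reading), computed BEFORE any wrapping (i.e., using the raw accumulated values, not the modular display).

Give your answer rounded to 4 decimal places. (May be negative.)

After op 1 tick(3): ref=3.0000 raw=[4.5000 3.3000 3.7500 3.6000]
After op 2 tick(2): ref=5.0000 raw=[7.5000 5.5000 6.2500 6.0000]
After op 3 tick(8): ref=13.0000 raw=[19.5000 14.3000 16.2500 15.6000]
After op 4 sync(3): ref=13.0000 raw=[19.5000 14.3000 16.2500 13.0000]
Drift of clock 0 after op 4: 19.5000 - 13.0000 = 6.5000

Answer: 6.5000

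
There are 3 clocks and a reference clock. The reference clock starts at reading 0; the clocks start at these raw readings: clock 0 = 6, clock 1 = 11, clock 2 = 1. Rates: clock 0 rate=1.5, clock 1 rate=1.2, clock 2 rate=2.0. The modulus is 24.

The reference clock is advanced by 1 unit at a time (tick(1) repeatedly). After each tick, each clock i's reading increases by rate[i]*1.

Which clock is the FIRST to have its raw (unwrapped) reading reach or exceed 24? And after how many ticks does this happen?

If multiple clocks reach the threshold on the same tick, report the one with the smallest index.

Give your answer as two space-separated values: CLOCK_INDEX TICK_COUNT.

Answer: 1 11

Derivation:
clock 0: start=6, rate=1.5, needs 24-6 = 18; ticks = ceil(18/1.5) = ceil(12.0000) = 12; reading at tick 12 = 6 + 1.5*12 = 24.0000
clock 1: start=11, rate=1.2, needs 24-11 = 13; ticks = ceil(13/1.2) = ceil(10.8333) = 11; reading at tick 11 = 11 + 1.2*11 = 24.2000
clock 2: start=1, rate=2.0, needs 24-1 = 23; ticks = ceil(23/2.0) = ceil(11.5000) = 12; reading at tick 12 = 1 + 2.0*12 = 25.0000
Minimum tick count = 11; winners = [1]; smallest index = 1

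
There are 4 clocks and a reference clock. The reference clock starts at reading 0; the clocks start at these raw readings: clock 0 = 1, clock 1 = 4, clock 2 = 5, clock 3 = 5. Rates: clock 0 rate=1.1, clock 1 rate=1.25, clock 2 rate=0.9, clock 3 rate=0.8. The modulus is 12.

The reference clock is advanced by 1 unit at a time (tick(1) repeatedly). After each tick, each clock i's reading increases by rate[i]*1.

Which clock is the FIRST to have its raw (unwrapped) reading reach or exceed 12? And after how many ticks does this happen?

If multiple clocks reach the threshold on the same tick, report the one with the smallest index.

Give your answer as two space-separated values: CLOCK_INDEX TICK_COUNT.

clock 0: start=1, rate=1.1, needs 12-1 = 11; ticks = ceil(11/1.1) = ceil(10.0000) = 10; reading at tick 10 = 1 + 1.1*10 = 12.0000
clock 1: start=4, rate=1.25, needs 12-4 = 8; ticks = ceil(8/1.25) = ceil(6.4000) = 7; reading at tick 7 = 4 + 1.25*7 = 12.7500
clock 2: start=5, rate=0.9, needs 12-5 = 7; ticks = ceil(7/0.9) = ceil(7.7778) = 8; reading at tick 8 = 5 + 0.9*8 = 12.2000
clock 3: start=5, rate=0.8, needs 12-5 = 7; ticks = ceil(7/0.8) = ceil(8.7500) = 9; reading at tick 9 = 5 + 0.8*9 = 12.2000
Minimum tick count = 7; winners = [1]; smallest index = 1

Answer: 1 7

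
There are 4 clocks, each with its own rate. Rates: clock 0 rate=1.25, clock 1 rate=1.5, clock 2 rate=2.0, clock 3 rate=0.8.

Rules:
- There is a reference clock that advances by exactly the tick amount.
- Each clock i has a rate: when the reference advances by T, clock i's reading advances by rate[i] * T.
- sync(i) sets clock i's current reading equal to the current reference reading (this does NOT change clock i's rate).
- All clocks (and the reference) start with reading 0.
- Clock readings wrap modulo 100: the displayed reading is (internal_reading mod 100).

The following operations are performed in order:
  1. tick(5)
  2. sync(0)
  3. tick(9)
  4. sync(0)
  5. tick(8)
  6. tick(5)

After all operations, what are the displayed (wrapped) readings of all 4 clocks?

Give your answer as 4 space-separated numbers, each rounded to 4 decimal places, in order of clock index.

After op 1 tick(5): ref=5.0000 raw=[6.2500 7.5000 10.0000 4.0000]
After op 2 sync(0): ref=5.0000 raw=[5.0000 7.5000 10.0000 4.0000]
After op 3 tick(9): ref=14.0000 raw=[16.2500 21.0000 28.0000 11.2000]
After op 4 sync(0): ref=14.0000 raw=[14.0000 21.0000 28.0000 11.2000]
After op 5 tick(8): ref=22.0000 raw=[24.0000 33.0000 44.0000 17.6000]
After op 6 tick(5): ref=27.0000 raw=[30.2500 40.5000 54.0000 21.6000]
Wrap final raw readings (mod 100): 30.2500 mod 100 = 30.2500; 40.5000 mod 100 = 40.5000; 54.0000 mod 100 = 54.0000; 21.6000 mod 100 = 21.6000

Answer: 30.2500 40.5000 54.0000 21.6000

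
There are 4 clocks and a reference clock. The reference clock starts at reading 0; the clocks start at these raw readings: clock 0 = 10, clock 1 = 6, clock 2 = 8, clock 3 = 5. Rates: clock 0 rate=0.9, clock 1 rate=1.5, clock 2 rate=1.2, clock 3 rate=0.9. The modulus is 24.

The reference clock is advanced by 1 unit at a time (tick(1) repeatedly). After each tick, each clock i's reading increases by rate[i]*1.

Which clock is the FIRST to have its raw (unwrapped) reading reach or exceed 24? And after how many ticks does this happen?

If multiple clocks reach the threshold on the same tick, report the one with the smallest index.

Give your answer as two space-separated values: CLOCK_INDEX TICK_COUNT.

clock 0: start=10, rate=0.9, needs 24-10 = 14; ticks = ceil(14/0.9) = ceil(15.5556) = 16; reading at tick 16 = 10 + 0.9*16 = 24.4000
clock 1: start=6, rate=1.5, needs 24-6 = 18; ticks = ceil(18/1.5) = ceil(12.0000) = 12; reading at tick 12 = 6 + 1.5*12 = 24.0000
clock 2: start=8, rate=1.2, needs 24-8 = 16; ticks = ceil(16/1.2) = ceil(13.3333) = 14; reading at tick 14 = 8 + 1.2*14 = 24.8000
clock 3: start=5, rate=0.9, needs 24-5 = 19; ticks = ceil(19/0.9) = ceil(21.1111) = 22; reading at tick 22 = 5 + 0.9*22 = 24.8000
Minimum tick count = 12; winners = [1]; smallest index = 1

Answer: 1 12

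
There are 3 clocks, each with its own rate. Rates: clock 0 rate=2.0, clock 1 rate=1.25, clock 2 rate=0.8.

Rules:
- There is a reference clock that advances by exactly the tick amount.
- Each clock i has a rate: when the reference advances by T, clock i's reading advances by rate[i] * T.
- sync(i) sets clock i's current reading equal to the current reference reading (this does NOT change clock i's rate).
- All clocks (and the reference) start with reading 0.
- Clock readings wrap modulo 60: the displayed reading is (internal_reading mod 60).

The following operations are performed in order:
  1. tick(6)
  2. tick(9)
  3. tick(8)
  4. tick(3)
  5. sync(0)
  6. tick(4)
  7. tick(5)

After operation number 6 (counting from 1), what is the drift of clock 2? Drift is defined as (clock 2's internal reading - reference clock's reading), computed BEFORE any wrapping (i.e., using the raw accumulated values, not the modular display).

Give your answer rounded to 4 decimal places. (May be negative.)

Answer: -6.0000

Derivation:
After op 1 tick(6): ref=6.0000 raw=[12.0000 7.5000 4.8000]
After op 2 tick(9): ref=15.0000 raw=[30.0000 18.7500 12.0000]
After op 3 tick(8): ref=23.0000 raw=[46.0000 28.7500 18.4000]
After op 4 tick(3): ref=26.0000 raw=[52.0000 32.5000 20.8000]
After op 5 sync(0): ref=26.0000 raw=[26.0000 32.5000 20.8000]
After op 6 tick(4): ref=30.0000 raw=[34.0000 37.5000 24.0000]
Drift of clock 2 after op 6: 24.0000 - 30.0000 = -6.0000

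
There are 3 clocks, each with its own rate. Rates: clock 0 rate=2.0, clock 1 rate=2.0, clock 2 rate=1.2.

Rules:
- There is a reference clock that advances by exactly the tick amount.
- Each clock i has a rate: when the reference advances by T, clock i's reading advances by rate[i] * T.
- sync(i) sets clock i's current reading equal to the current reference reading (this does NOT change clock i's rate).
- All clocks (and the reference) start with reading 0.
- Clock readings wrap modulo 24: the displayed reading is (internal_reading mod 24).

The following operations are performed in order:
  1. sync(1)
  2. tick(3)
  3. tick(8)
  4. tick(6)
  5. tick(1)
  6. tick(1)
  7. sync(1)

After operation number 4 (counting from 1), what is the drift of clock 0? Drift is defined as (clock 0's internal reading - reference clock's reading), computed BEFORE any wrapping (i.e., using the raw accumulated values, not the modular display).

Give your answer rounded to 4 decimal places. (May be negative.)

Answer: 17.0000

Derivation:
After op 1 sync(1): ref=0.0000 raw=[0.0000 0.0000 0.0000]
After op 2 tick(3): ref=3.0000 raw=[6.0000 6.0000 3.6000]
After op 3 tick(8): ref=11.0000 raw=[22.0000 22.0000 13.2000]
After op 4 tick(6): ref=17.0000 raw=[34.0000 34.0000 20.4000]
Drift of clock 0 after op 4: 34.0000 - 17.0000 = 17.0000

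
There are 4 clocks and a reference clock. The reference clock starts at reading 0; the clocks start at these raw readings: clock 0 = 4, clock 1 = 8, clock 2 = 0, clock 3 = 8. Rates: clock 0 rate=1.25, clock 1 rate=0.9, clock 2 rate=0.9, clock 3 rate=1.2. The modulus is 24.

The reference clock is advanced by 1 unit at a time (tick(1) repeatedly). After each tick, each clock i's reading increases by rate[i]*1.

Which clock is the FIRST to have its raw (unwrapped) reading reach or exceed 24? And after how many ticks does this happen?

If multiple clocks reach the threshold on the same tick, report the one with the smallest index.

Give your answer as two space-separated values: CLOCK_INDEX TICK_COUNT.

clock 0: start=4, rate=1.25, needs 24-4 = 20; ticks = ceil(20/1.25) = ceil(16.0000) = 16; reading at tick 16 = 4 + 1.25*16 = 24.0000
clock 1: start=8, rate=0.9, needs 24-8 = 16; ticks = ceil(16/0.9) = ceil(17.7778) = 18; reading at tick 18 = 8 + 0.9*18 = 24.2000
clock 2: start=0, rate=0.9, needs 24-0 = 24; ticks = ceil(24/0.9) = ceil(26.6667) = 27; reading at tick 27 = 0 + 0.9*27 = 24.3000
clock 3: start=8, rate=1.2, needs 24-8 = 16; ticks = ceil(16/1.2) = ceil(13.3333) = 14; reading at tick 14 = 8 + 1.2*14 = 24.8000
Minimum tick count = 14; winners = [3]; smallest index = 3

Answer: 3 14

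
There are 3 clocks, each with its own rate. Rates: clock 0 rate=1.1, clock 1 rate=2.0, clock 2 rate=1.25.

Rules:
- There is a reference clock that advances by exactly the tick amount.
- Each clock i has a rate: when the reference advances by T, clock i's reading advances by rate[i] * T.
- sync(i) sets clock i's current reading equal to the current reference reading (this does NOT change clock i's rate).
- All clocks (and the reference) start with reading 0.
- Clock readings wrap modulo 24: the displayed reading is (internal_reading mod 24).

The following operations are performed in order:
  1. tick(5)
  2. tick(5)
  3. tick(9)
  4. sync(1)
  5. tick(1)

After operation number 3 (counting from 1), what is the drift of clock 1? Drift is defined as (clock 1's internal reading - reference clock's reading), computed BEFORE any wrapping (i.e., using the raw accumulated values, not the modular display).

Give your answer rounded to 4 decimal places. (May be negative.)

Answer: 19.0000

Derivation:
After op 1 tick(5): ref=5.0000 raw=[5.5000 10.0000 6.2500]
After op 2 tick(5): ref=10.0000 raw=[11.0000 20.0000 12.5000]
After op 3 tick(9): ref=19.0000 raw=[20.9000 38.0000 23.7500]
Drift of clock 1 after op 3: 38.0000 - 19.0000 = 19.0000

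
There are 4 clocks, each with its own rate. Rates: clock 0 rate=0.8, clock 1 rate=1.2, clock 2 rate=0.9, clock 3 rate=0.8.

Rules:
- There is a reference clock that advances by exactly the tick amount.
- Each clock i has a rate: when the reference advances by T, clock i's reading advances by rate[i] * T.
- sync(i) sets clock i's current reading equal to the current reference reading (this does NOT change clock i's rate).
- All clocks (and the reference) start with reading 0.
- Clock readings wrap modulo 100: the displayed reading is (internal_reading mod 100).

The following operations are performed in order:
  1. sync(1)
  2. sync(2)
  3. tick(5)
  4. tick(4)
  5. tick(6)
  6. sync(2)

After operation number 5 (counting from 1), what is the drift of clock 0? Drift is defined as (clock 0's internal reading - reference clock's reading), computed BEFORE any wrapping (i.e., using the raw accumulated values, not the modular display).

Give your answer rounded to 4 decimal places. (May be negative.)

After op 1 sync(1): ref=0.0000 raw=[0.0000 0.0000 0.0000 0.0000]
After op 2 sync(2): ref=0.0000 raw=[0.0000 0.0000 0.0000 0.0000]
After op 3 tick(5): ref=5.0000 raw=[4.0000 6.0000 4.5000 4.0000]
After op 4 tick(4): ref=9.0000 raw=[7.2000 10.8000 8.1000 7.2000]
After op 5 tick(6): ref=15.0000 raw=[12.0000 18.0000 13.5000 12.0000]
Drift of clock 0 after op 5: 12.0000 - 15.0000 = -3.0000

Answer: -3.0000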